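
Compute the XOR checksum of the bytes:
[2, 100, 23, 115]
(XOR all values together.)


XOR chain: 2 ^ 100 ^ 23 ^ 115 = 2

2


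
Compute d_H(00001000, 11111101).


XOR: 11110101
Count of 1s: 6

6


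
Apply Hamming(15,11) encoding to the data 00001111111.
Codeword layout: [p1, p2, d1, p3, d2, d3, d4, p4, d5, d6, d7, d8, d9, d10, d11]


Parity bits: p1=0, p2=0, p3=0, p4=1

000000011111111


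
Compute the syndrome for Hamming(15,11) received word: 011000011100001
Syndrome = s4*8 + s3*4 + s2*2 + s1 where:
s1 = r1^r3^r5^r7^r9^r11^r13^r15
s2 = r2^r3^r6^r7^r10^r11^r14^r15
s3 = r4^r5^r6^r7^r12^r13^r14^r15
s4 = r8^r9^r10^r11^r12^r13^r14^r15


s1=1, s2=0, s3=1, s4=0

Syndrome = 5 (error at position 5)


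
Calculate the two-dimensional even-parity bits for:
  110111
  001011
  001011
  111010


Row parities: 1110
Column parities: 001101

Row P: 1110, Col P: 001101, Corner: 1


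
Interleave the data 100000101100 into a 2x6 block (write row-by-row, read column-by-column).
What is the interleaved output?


Matrix:
  100000
  101100
Read columns: 110001010000

110001010000


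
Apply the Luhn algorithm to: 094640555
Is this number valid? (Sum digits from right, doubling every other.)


Luhn sum = 31
31 mod 10 = 1

Invalid (Luhn sum mod 10 = 1)


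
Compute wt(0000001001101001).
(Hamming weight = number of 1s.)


Counting 1s in 0000001001101001

5


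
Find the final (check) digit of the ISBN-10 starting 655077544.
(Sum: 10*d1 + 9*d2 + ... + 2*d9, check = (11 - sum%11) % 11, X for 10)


Weighted sum: 262
262 mod 11 = 9

Check digit: 2


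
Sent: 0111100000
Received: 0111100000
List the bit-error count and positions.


XOR: 0000000000

0 errors (received matches sent)


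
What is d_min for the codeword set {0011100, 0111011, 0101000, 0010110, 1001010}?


Comparing all pairs, minimum distance: 2
Can detect 1 errors, correct 0 errors

2


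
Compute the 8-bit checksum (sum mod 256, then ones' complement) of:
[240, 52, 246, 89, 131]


Sum = 758 mod 256 = 246
Complement = 9

9


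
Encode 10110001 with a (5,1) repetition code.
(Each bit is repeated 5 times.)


Each bit -> 5 copies

1111100000111111111100000000000000011111


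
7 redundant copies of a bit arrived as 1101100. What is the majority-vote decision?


Ones: 4 out of 7
Threshold: 4

1 (4/7 voted 1)


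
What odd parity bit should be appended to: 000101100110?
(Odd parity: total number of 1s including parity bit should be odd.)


Number of 1s in data: 5
Parity bit: 0

0


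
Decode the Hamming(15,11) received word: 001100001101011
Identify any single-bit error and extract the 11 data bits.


Syndrome = 9: error at position 9

Data: 10000101011 (corrected bit 9)


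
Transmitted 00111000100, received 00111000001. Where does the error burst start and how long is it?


XOR: 00000000101

Burst at position 8, length 3


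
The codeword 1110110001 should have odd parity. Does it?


Number of 1s: 6

No, parity error (6 ones)


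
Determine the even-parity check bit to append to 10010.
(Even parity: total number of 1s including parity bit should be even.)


Number of 1s in data: 2
Parity bit: 0

0


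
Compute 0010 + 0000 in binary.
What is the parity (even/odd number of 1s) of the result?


0010 = 2
0000 = 0
Sum = 2 = 10
1s count = 1

odd parity (1 ones in 10)


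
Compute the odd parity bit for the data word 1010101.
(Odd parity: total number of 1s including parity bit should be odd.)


Number of 1s in data: 4
Parity bit: 1

1


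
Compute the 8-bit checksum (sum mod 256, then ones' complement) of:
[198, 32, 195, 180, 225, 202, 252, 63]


Sum = 1347 mod 256 = 67
Complement = 188

188


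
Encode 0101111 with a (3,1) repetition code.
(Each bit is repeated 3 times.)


Each bit -> 3 copies

000111000111111111111


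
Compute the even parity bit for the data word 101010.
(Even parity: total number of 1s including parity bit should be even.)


Number of 1s in data: 3
Parity bit: 1

1


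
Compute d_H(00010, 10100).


XOR: 10110
Count of 1s: 3

3


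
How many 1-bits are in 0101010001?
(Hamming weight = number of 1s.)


Counting 1s in 0101010001

4


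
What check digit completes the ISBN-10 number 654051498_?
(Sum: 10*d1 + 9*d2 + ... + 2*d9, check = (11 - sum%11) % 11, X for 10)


Weighted sum: 231
231 mod 11 = 0

Check digit: 0


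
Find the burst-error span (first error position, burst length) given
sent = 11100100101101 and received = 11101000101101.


XOR: 00001100000000

Burst at position 4, length 2


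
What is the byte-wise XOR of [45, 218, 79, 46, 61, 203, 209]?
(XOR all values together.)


XOR chain: 45 ^ 218 ^ 79 ^ 46 ^ 61 ^ 203 ^ 209 = 177

177


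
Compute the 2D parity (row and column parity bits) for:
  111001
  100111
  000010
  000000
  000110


Row parities: 00100
Column parities: 011010

Row P: 00100, Col P: 011010, Corner: 1


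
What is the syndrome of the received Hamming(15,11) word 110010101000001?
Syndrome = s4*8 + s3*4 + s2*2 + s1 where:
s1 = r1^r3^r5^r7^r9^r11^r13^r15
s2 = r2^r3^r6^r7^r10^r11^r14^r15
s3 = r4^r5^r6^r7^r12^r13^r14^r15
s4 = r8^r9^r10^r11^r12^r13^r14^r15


s1=1, s2=1, s3=1, s4=0

Syndrome = 7 (error at position 7)


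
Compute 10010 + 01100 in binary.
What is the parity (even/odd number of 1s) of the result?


10010 = 18
01100 = 12
Sum = 30 = 11110
1s count = 4

even parity (4 ones in 11110)


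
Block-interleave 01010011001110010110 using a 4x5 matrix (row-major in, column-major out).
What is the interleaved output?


Matrix:
  01010
  01100
  11100
  10110
Read columns: 00111110011110010000

00111110011110010000


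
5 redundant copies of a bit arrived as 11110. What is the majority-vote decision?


Ones: 4 out of 5
Threshold: 3

1 (4/5 voted 1)


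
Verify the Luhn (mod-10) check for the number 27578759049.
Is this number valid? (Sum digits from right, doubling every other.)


Luhn sum = 61
61 mod 10 = 1

Invalid (Luhn sum mod 10 = 1)


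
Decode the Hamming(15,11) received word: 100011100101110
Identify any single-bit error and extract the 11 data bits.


Syndrome = 0: no error detected

Data: 01110101110 (no errors)


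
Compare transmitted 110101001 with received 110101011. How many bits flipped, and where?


XOR: 000000010

1 error(s) at position(s): 7


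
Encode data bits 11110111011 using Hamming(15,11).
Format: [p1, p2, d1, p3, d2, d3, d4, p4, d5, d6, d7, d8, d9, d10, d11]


Parity bits: p1=1, p2=1, p3=0, p4=1

111011110111011


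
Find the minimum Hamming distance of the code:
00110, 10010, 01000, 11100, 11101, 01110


Comparing all pairs, minimum distance: 1
Can detect 0 errors, correct 0 errors

1


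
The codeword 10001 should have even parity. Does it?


Number of 1s: 2

Yes, parity is correct (2 ones)


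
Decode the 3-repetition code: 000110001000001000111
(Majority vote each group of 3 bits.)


Groups: 000, 110, 001, 000, 001, 000, 111
Majority votes: 0100001

0100001


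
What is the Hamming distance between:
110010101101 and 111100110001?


XOR: 001110011100
Count of 1s: 6

6


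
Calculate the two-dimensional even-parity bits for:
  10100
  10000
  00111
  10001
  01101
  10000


Row parities: 011011
Column parities: 01111

Row P: 011011, Col P: 01111, Corner: 0


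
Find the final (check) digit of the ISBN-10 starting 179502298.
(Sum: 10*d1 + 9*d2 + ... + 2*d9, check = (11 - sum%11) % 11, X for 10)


Weighted sum: 241
241 mod 11 = 10

Check digit: 1


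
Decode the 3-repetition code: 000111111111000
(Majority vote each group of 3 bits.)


Groups: 000, 111, 111, 111, 000
Majority votes: 01110

01110


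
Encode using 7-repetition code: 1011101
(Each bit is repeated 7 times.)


Each bit -> 7 copies

1111111000000011111111111111111111100000001111111


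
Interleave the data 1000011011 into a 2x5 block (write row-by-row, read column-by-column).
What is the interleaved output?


Matrix:
  10000
  11011
Read columns: 1101000101

1101000101


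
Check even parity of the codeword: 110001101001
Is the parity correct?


Number of 1s: 6

Yes, parity is correct (6 ones)


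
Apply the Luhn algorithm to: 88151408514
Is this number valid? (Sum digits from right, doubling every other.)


Luhn sum = 44
44 mod 10 = 4

Invalid (Luhn sum mod 10 = 4)


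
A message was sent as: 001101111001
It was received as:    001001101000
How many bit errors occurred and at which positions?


XOR: 000100010001

3 error(s) at position(s): 3, 7, 11


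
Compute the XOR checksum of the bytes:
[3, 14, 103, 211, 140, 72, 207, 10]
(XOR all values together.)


XOR chain: 3 ^ 14 ^ 103 ^ 211 ^ 140 ^ 72 ^ 207 ^ 10 = 184

184


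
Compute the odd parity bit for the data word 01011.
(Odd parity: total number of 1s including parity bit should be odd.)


Number of 1s in data: 3
Parity bit: 0

0


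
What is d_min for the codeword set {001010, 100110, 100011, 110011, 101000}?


Comparing all pairs, minimum distance: 1
Can detect 0 errors, correct 0 errors

1


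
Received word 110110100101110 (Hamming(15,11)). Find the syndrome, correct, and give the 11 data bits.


Syndrome = 0: no error detected

Data: 01010101110 (no errors)


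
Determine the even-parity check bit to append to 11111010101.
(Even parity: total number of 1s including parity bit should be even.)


Number of 1s in data: 8
Parity bit: 0

0


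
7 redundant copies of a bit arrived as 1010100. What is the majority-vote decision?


Ones: 3 out of 7
Threshold: 4

0 (3/7 voted 1)


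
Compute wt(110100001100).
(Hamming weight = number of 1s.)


Counting 1s in 110100001100

5


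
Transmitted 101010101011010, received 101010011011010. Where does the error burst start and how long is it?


XOR: 000000110000000

Burst at position 6, length 2


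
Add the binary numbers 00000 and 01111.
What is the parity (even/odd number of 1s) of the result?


00000 = 0
01111 = 15
Sum = 15 = 1111
1s count = 4

even parity (4 ones in 1111)


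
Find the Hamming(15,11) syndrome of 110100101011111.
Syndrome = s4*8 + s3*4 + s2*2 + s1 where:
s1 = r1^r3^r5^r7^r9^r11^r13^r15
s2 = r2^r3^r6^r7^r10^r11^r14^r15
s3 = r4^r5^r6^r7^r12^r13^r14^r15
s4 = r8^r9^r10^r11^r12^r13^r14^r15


s1=0, s2=1, s3=0, s4=0

Syndrome = 2 (error at position 2)


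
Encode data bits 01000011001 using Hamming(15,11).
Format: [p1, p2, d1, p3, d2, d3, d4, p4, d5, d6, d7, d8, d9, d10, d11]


Parity bits: p1=1, p2=0, p3=1, p4=1

100110010011001


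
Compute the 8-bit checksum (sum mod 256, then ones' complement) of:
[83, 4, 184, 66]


Sum = 337 mod 256 = 81
Complement = 174

174


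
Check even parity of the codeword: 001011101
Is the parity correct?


Number of 1s: 5

No, parity error (5 ones)


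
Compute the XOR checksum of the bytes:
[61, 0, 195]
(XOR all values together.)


XOR chain: 61 ^ 0 ^ 195 = 254

254


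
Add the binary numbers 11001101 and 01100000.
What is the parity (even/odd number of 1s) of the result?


11001101 = 205
01100000 = 96
Sum = 301 = 100101101
1s count = 5

odd parity (5 ones in 100101101)


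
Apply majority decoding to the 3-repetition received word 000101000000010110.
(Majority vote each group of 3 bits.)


Groups: 000, 101, 000, 000, 010, 110
Majority votes: 010001

010001


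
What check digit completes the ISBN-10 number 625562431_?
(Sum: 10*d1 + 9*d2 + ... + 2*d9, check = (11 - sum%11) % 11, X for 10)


Weighted sum: 226
226 mod 11 = 6

Check digit: 5


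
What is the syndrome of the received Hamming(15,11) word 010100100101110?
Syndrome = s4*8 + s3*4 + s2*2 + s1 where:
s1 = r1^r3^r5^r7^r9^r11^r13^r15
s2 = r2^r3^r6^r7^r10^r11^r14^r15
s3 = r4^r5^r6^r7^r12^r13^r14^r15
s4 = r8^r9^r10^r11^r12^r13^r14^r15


s1=0, s2=0, s3=1, s4=0

Syndrome = 4 (error at position 4)


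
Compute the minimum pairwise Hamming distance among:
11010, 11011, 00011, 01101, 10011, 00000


Comparing all pairs, minimum distance: 1
Can detect 0 errors, correct 0 errors

1


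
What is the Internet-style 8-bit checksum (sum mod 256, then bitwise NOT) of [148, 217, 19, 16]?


Sum = 400 mod 256 = 144
Complement = 111

111


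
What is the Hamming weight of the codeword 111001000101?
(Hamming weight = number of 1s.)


Counting 1s in 111001000101

6


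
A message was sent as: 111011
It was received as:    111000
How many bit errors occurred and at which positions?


XOR: 000011

2 error(s) at position(s): 4, 5


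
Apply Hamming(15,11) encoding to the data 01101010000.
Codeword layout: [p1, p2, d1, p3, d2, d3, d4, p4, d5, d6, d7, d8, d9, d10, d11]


Parity bits: p1=1, p2=0, p3=0, p4=0

100011001010000


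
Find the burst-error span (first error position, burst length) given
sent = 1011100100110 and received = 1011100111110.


XOR: 0000000011000

Burst at position 8, length 2


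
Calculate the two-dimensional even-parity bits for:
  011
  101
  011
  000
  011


Row parities: 00000
Column parities: 110

Row P: 00000, Col P: 110, Corner: 0


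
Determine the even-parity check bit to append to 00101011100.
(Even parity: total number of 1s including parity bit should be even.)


Number of 1s in data: 5
Parity bit: 1

1


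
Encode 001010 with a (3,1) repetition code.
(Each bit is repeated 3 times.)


Each bit -> 3 copies

000000111000111000


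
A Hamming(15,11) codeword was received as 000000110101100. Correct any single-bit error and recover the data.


Syndrome = 4: error at position 4

Data: 00010101100 (corrected bit 4)


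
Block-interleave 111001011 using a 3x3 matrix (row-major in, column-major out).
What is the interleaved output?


Matrix:
  111
  001
  011
Read columns: 100101111

100101111


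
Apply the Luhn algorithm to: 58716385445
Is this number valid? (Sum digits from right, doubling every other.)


Luhn sum = 59
59 mod 10 = 9

Invalid (Luhn sum mod 10 = 9)


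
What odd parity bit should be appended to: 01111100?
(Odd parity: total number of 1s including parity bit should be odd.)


Number of 1s in data: 5
Parity bit: 0

0


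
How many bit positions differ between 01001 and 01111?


XOR: 00110
Count of 1s: 2

2


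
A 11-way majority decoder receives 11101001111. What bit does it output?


Ones: 8 out of 11
Threshold: 6

1 (8/11 voted 1)


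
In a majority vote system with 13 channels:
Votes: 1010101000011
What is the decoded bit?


Ones: 6 out of 13
Threshold: 7

0 (6/13 voted 1)


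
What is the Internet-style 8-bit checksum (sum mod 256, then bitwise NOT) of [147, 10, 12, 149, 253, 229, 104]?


Sum = 904 mod 256 = 136
Complement = 119

119


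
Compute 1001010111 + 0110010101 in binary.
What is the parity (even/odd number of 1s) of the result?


1001010111 = 599
0110010101 = 405
Sum = 1004 = 1111101100
1s count = 7

odd parity (7 ones in 1111101100)


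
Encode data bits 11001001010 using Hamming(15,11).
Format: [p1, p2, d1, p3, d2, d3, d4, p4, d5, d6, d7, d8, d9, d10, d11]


Parity bits: p1=1, p2=0, p3=1, p4=1

101110011001010


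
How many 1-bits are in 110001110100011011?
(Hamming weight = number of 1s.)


Counting 1s in 110001110100011011

10


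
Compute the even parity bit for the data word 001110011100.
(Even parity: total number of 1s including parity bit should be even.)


Number of 1s in data: 6
Parity bit: 0

0


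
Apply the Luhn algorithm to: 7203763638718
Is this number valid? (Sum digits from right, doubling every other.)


Luhn sum = 60
60 mod 10 = 0

Valid (Luhn sum mod 10 = 0)


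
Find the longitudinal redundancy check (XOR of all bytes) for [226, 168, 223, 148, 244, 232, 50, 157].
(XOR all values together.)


XOR chain: 226 ^ 168 ^ 223 ^ 148 ^ 244 ^ 232 ^ 50 ^ 157 = 178

178


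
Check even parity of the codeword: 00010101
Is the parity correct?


Number of 1s: 3

No, parity error (3 ones)


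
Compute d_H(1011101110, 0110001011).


XOR: 1101100101
Count of 1s: 6

6


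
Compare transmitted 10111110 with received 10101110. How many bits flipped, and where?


XOR: 00010000

1 error(s) at position(s): 3


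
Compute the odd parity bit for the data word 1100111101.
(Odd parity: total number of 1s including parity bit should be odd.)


Number of 1s in data: 7
Parity bit: 0

0


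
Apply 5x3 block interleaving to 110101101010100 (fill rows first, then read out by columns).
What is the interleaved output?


Matrix:
  110
  101
  101
  010
  100
Read columns: 111011001001100

111011001001100


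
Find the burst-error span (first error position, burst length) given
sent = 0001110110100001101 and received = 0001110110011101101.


XOR: 0000000000111100000

Burst at position 10, length 4


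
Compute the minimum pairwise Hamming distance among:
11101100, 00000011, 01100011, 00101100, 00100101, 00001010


Comparing all pairs, minimum distance: 2
Can detect 1 errors, correct 0 errors

2


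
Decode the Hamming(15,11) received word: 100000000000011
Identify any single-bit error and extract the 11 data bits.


Syndrome = 0: no error detected

Data: 00000000011 (no errors)


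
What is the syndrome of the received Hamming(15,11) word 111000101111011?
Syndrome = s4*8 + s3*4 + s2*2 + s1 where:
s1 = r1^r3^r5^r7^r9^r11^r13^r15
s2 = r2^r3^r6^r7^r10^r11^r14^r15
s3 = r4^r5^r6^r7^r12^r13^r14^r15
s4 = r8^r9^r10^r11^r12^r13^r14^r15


s1=0, s2=1, s3=0, s4=0

Syndrome = 2 (error at position 2)


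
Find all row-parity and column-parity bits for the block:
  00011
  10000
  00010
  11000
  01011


Row parities: 01101
Column parities: 00010

Row P: 01101, Col P: 00010, Corner: 1


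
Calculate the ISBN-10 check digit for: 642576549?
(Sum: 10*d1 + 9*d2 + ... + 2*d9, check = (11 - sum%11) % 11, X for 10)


Weighted sum: 269
269 mod 11 = 5

Check digit: 6


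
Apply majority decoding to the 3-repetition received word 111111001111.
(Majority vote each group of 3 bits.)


Groups: 111, 111, 001, 111
Majority votes: 1101

1101


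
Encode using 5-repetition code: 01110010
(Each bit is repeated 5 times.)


Each bit -> 5 copies

0000011111111111111100000000001111100000


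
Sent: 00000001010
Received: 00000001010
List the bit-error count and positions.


XOR: 00000000000

0 errors (received matches sent)


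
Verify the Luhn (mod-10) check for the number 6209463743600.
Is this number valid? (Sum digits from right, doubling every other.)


Luhn sum = 50
50 mod 10 = 0

Valid (Luhn sum mod 10 = 0)


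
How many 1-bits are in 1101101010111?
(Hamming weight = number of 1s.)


Counting 1s in 1101101010111

9


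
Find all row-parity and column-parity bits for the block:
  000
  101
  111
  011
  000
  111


Row parities: 001001
Column parities: 110

Row P: 001001, Col P: 110, Corner: 0


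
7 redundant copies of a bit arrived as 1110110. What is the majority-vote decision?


Ones: 5 out of 7
Threshold: 4

1 (5/7 voted 1)


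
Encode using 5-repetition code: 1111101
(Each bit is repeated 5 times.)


Each bit -> 5 copies

11111111111111111111111110000011111


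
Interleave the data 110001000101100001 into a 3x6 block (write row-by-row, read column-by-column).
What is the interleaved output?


Matrix:
  110001
  000101
  100001
Read columns: 101100000010000111

101100000010000111


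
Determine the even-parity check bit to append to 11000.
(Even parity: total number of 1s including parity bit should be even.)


Number of 1s in data: 2
Parity bit: 0

0


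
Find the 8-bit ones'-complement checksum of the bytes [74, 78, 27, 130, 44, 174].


Sum = 527 mod 256 = 15
Complement = 240

240


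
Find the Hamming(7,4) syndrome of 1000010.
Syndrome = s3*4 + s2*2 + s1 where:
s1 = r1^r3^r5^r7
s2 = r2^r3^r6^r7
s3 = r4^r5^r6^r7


s1=1, s2=1, s3=1

Syndrome = 7 (error at position 7)


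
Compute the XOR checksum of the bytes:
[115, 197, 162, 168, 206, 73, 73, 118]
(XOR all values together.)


XOR chain: 115 ^ 197 ^ 162 ^ 168 ^ 206 ^ 73 ^ 73 ^ 118 = 4

4


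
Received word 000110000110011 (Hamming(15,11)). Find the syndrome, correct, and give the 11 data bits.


Syndrome = 1: error at position 1

Data: 01000110011 (corrected bit 1)


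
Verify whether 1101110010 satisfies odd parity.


Number of 1s: 6

No, parity error (6 ones)


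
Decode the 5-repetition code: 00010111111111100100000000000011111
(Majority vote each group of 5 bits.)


Groups: 00010, 11111, 11111, 00100, 00000, 00000, 11111
Majority votes: 0110001

0110001


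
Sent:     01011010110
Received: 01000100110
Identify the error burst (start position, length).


XOR: 00011110000

Burst at position 3, length 4


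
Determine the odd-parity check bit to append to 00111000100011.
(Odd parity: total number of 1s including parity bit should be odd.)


Number of 1s in data: 6
Parity bit: 1

1


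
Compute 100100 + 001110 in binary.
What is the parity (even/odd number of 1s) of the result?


100100 = 36
001110 = 14
Sum = 50 = 110010
1s count = 3

odd parity (3 ones in 110010)


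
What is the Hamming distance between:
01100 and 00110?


XOR: 01010
Count of 1s: 2

2


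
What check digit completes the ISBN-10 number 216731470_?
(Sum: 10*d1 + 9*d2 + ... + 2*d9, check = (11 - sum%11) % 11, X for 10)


Weighted sum: 186
186 mod 11 = 10

Check digit: 1


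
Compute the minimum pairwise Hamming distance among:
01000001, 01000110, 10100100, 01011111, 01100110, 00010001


Comparing all pairs, minimum distance: 1
Can detect 0 errors, correct 0 errors

1


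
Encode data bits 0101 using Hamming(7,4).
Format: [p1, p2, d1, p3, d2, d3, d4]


Parity bits: p1=0, p2=1, p3=0

0100101


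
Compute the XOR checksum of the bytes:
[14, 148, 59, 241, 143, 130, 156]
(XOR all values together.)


XOR chain: 14 ^ 148 ^ 59 ^ 241 ^ 143 ^ 130 ^ 156 = 193

193


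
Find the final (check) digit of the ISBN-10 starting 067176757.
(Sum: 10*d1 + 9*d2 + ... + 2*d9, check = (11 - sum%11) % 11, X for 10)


Weighted sum: 246
246 mod 11 = 4

Check digit: 7


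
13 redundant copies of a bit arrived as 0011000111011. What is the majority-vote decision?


Ones: 7 out of 13
Threshold: 7

1 (7/13 voted 1)


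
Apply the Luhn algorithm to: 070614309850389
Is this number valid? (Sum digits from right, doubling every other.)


Luhn sum = 60
60 mod 10 = 0

Valid (Luhn sum mod 10 = 0)


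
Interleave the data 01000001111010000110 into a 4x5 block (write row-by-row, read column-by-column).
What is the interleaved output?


Matrix:
  01000
  00111
  10100
  00110
Read columns: 00101000011101010100

00101000011101010100


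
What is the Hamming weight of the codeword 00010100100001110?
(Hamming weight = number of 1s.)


Counting 1s in 00010100100001110

6


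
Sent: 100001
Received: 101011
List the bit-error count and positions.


XOR: 001010

2 error(s) at position(s): 2, 4


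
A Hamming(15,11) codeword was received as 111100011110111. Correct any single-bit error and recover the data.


Syndrome = 8: error at position 8

Data: 10001110111 (corrected bit 8)


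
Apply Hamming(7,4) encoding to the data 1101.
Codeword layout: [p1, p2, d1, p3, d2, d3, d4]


Parity bits: p1=1, p2=0, p3=0

1010101


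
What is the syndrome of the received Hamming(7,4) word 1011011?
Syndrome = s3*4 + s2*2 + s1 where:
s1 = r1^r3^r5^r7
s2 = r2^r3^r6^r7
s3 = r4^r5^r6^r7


s1=1, s2=1, s3=1

Syndrome = 7 (error at position 7)


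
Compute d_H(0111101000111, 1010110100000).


XOR: 1101011100111
Count of 1s: 9

9


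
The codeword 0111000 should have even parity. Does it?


Number of 1s: 3

No, parity error (3 ones)


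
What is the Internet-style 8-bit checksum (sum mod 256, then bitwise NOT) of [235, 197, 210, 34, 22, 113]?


Sum = 811 mod 256 = 43
Complement = 212

212


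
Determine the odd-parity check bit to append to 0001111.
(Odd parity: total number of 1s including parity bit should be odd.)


Number of 1s in data: 4
Parity bit: 1

1


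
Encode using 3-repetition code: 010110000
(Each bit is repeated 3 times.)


Each bit -> 3 copies

000111000111111000000000000


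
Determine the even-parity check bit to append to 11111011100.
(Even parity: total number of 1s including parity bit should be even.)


Number of 1s in data: 8
Parity bit: 0

0


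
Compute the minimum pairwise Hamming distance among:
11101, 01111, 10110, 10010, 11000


Comparing all pairs, minimum distance: 1
Can detect 0 errors, correct 0 errors

1


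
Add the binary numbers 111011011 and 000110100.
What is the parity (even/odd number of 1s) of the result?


111011011 = 475
000110100 = 52
Sum = 527 = 1000001111
1s count = 5

odd parity (5 ones in 1000001111)


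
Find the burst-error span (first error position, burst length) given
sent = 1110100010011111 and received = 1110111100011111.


XOR: 0000011110000000

Burst at position 5, length 4


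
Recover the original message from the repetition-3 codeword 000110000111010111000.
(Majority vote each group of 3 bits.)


Groups: 000, 110, 000, 111, 010, 111, 000
Majority votes: 0101010

0101010


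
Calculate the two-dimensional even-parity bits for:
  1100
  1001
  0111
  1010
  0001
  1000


Row parities: 001011
Column parities: 0001

Row P: 001011, Col P: 0001, Corner: 1


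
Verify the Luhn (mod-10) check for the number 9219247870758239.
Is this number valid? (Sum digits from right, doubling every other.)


Luhn sum = 82
82 mod 10 = 2

Invalid (Luhn sum mod 10 = 2)


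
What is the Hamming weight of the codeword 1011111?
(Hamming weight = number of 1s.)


Counting 1s in 1011111

6


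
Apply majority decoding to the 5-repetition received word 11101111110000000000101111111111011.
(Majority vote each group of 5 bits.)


Groups: 11101, 11111, 00000, 00000, 10111, 11111, 11011
Majority votes: 1100111

1100111


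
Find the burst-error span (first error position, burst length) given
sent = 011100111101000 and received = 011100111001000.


XOR: 000000000100000

Burst at position 9, length 1


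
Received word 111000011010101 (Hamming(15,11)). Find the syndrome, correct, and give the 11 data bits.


Syndrome = 8: error at position 8

Data: 10001010101 (corrected bit 8)


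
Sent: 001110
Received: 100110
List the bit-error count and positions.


XOR: 101000

2 error(s) at position(s): 0, 2


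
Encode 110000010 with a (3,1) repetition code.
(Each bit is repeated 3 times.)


Each bit -> 3 copies

111111000000000000000111000


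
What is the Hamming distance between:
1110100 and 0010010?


XOR: 1100110
Count of 1s: 4

4


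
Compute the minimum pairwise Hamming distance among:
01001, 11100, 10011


Comparing all pairs, minimum distance: 3
Can detect 2 errors, correct 1 errors

3


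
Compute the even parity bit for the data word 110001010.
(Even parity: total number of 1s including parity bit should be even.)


Number of 1s in data: 4
Parity bit: 0

0


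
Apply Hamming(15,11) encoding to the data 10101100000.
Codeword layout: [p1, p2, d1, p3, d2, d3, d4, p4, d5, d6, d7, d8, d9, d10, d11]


Parity bits: p1=0, p2=1, p3=1, p4=0

011101001100000


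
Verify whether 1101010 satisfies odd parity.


Number of 1s: 4

No, parity error (4 ones)


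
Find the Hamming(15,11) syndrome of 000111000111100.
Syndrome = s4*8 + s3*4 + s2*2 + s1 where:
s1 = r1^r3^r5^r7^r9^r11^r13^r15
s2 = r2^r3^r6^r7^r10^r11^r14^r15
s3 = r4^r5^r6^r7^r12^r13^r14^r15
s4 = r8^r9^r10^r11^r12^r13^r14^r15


s1=1, s2=1, s3=1, s4=0

Syndrome = 7 (error at position 7)


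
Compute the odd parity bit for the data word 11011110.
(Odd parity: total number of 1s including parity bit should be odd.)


Number of 1s in data: 6
Parity bit: 1

1


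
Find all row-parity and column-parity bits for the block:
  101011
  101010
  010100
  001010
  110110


Row parities: 01000
Column parities: 101001

Row P: 01000, Col P: 101001, Corner: 1


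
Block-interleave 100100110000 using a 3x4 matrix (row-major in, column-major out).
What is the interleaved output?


Matrix:
  1001
  0011
  0000
Read columns: 100000010110

100000010110


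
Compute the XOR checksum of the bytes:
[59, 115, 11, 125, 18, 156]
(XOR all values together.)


XOR chain: 59 ^ 115 ^ 11 ^ 125 ^ 18 ^ 156 = 176

176


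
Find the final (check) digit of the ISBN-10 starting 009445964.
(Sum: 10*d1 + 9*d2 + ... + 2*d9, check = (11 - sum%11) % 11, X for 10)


Weighted sum: 211
211 mod 11 = 2

Check digit: 9


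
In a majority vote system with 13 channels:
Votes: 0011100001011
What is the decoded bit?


Ones: 6 out of 13
Threshold: 7

0 (6/13 voted 1)


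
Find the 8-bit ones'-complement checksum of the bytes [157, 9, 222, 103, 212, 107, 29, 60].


Sum = 899 mod 256 = 131
Complement = 124

124


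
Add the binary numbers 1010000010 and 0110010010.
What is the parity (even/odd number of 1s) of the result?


1010000010 = 642
0110010010 = 402
Sum = 1044 = 10000010100
1s count = 3

odd parity (3 ones in 10000010100)


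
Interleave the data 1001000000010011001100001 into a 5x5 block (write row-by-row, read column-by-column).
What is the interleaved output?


Matrix:
  10010
  00000
  01001
  10011
  00001
Read columns: 1001000100000001001000111

1001000100000001001000111


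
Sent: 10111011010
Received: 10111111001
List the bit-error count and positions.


XOR: 00000100011

3 error(s) at position(s): 5, 9, 10


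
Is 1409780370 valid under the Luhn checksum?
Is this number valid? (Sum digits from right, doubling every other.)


Luhn sum = 36
36 mod 10 = 6

Invalid (Luhn sum mod 10 = 6)


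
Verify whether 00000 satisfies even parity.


Number of 1s: 0

Yes, parity is correct (0 ones)


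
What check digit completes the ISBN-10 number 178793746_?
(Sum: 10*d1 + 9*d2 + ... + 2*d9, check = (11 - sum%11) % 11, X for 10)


Weighted sum: 307
307 mod 11 = 10

Check digit: 1


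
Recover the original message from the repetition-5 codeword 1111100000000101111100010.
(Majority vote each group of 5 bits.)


Groups: 11111, 00000, 00010, 11111, 00010
Majority votes: 10010

10010


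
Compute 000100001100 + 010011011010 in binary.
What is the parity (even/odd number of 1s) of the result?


000100001100 = 268
010011011010 = 1242
Sum = 1510 = 10111100110
1s count = 7

odd parity (7 ones in 10111100110)


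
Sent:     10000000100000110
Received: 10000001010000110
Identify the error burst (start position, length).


XOR: 00000001110000000

Burst at position 7, length 3


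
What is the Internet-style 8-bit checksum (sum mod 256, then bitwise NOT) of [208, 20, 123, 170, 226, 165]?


Sum = 912 mod 256 = 144
Complement = 111

111


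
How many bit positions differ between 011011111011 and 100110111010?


XOR: 111101000001
Count of 1s: 6

6


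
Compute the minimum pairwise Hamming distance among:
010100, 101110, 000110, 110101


Comparing all pairs, minimum distance: 2
Can detect 1 errors, correct 0 errors

2


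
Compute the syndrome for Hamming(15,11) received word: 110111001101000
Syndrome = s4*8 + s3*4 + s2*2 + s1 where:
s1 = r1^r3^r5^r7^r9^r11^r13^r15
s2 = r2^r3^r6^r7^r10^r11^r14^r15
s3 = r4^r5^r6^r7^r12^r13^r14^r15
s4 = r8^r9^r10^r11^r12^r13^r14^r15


s1=1, s2=1, s3=0, s4=1

Syndrome = 11 (error at position 11)


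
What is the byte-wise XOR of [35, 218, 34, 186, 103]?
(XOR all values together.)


XOR chain: 35 ^ 218 ^ 34 ^ 186 ^ 103 = 6

6


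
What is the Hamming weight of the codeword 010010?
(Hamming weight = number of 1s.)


Counting 1s in 010010

2


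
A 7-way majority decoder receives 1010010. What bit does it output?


Ones: 3 out of 7
Threshold: 4

0 (3/7 voted 1)


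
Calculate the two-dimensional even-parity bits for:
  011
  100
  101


Row parities: 010
Column parities: 010

Row P: 010, Col P: 010, Corner: 1


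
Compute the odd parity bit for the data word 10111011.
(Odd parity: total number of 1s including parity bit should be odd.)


Number of 1s in data: 6
Parity bit: 1

1


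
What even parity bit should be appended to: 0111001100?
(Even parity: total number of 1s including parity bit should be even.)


Number of 1s in data: 5
Parity bit: 1

1


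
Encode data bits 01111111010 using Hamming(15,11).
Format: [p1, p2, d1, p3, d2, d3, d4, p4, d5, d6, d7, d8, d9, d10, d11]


Parity bits: p1=0, p2=1, p3=1, p4=1

010111111111010


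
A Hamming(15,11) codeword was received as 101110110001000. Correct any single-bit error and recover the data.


Syndrome = 0: no error detected

Data: 11010001000 (no errors)


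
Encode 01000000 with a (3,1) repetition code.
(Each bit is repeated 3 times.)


Each bit -> 3 copies

000111000000000000000000


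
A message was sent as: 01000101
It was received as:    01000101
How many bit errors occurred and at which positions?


XOR: 00000000

0 errors (received matches sent)


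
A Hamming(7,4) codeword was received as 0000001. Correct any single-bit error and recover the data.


Syndrome = 7: error at position 7

Data: 0000 (corrected bit 7)


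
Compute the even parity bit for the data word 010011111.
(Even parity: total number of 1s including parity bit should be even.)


Number of 1s in data: 6
Parity bit: 0

0


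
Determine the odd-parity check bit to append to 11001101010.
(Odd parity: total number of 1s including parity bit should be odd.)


Number of 1s in data: 6
Parity bit: 1

1


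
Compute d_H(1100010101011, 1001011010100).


XOR: 0101001111111
Count of 1s: 9

9


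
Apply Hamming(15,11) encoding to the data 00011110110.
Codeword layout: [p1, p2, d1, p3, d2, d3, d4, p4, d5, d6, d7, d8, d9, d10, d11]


Parity bits: p1=0, p2=0, p3=1, p4=1

000100111110110


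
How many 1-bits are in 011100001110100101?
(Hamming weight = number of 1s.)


Counting 1s in 011100001110100101

9


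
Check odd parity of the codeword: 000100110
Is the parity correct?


Number of 1s: 3

Yes, parity is correct (3 ones)


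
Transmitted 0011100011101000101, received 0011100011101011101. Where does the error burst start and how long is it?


XOR: 0000000000000011000

Burst at position 14, length 2


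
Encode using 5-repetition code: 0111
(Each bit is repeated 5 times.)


Each bit -> 5 copies

00000111111111111111


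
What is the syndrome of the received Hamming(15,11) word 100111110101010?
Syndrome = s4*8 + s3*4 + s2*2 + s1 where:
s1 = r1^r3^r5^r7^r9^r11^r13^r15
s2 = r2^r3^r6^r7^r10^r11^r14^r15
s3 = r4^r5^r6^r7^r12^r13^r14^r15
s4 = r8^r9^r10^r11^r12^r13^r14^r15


s1=1, s2=0, s3=0, s4=0

Syndrome = 1 (error at position 1)


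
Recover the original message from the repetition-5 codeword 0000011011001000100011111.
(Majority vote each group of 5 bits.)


Groups: 00000, 11011, 00100, 01000, 11111
Majority votes: 01001

01001


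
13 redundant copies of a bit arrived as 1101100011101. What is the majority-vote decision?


Ones: 8 out of 13
Threshold: 7

1 (8/13 voted 1)


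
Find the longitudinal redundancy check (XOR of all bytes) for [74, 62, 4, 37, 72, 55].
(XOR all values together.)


XOR chain: 74 ^ 62 ^ 4 ^ 37 ^ 72 ^ 55 = 42

42


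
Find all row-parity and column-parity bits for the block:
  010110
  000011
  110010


Row parities: 101
Column parities: 100111

Row P: 101, Col P: 100111, Corner: 0


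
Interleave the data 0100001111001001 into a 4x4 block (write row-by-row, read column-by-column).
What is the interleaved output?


Matrix:
  0100
  0011
  1100
  1001
Read columns: 0011101001000101

0011101001000101


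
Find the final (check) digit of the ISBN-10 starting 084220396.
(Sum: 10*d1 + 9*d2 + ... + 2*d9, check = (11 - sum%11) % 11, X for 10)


Weighted sum: 181
181 mod 11 = 5

Check digit: 6


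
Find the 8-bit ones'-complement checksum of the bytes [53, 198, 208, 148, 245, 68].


Sum = 920 mod 256 = 152
Complement = 103

103


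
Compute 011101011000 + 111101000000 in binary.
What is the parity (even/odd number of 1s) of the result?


011101011000 = 1880
111101000000 = 3904
Sum = 5784 = 1011010011000
1s count = 6

even parity (6 ones in 1011010011000)


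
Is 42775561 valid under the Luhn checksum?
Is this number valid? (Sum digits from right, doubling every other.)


Luhn sum = 32
32 mod 10 = 2

Invalid (Luhn sum mod 10 = 2)


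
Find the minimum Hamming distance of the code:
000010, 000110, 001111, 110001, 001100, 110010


Comparing all pairs, minimum distance: 1
Can detect 0 errors, correct 0 errors

1


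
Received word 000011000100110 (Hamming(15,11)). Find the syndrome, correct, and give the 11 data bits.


Syndrome = 10: error at position 10

Data: 01100000110 (corrected bit 10)


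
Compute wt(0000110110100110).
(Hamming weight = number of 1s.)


Counting 1s in 0000110110100110

7


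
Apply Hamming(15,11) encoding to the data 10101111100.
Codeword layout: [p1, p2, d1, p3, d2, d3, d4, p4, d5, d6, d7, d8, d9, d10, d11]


Parity bits: p1=0, p2=0, p3=1, p4=1

001101011111100


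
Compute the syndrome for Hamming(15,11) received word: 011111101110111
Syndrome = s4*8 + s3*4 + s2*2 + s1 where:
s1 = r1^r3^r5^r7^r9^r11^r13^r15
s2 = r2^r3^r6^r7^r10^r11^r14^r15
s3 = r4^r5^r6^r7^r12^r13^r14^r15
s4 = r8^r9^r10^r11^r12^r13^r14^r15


s1=1, s2=0, s3=1, s4=0

Syndrome = 5 (error at position 5)


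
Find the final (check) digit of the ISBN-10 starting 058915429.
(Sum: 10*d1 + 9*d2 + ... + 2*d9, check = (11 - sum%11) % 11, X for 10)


Weighted sum: 243
243 mod 11 = 1

Check digit: X


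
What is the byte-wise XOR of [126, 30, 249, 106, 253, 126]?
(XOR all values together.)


XOR chain: 126 ^ 30 ^ 249 ^ 106 ^ 253 ^ 126 = 112

112


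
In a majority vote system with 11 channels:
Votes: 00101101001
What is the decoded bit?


Ones: 5 out of 11
Threshold: 6

0 (5/11 voted 1)


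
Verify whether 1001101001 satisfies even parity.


Number of 1s: 5

No, parity error (5 ones)


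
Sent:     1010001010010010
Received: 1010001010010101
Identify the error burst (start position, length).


XOR: 0000000000000111

Burst at position 13, length 3


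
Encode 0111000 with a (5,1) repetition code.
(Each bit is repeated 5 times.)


Each bit -> 5 copies

00000111111111111111000000000000000


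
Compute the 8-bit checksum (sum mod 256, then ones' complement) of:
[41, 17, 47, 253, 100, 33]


Sum = 491 mod 256 = 235
Complement = 20

20


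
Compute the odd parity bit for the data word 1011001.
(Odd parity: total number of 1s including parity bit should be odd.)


Number of 1s in data: 4
Parity bit: 1

1


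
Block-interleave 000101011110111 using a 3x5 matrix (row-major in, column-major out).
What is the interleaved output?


Matrix:
  00010
  10111
  10111
Read columns: 011000011111011

011000011111011


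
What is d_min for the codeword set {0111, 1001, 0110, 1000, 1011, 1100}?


Comparing all pairs, minimum distance: 1
Can detect 0 errors, correct 0 errors

1


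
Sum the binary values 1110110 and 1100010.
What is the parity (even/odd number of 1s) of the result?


1110110 = 118
1100010 = 98
Sum = 216 = 11011000
1s count = 4

even parity (4 ones in 11011000)


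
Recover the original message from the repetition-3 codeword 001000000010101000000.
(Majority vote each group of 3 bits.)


Groups: 001, 000, 000, 010, 101, 000, 000
Majority votes: 0000100

0000100
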